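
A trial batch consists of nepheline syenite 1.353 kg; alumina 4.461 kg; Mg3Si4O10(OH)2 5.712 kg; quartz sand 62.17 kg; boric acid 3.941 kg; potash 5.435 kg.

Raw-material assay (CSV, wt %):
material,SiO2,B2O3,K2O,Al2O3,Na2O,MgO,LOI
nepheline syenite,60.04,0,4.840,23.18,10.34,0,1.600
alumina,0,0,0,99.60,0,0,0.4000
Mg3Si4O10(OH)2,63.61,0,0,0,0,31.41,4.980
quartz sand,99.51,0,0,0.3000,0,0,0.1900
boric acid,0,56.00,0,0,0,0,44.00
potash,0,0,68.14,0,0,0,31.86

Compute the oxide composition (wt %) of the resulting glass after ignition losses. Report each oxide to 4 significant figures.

Values along the way are displayed with 4-significant-digit rounding in the printout — each numeric step carries full precision end to end — every reported figure is rounded just once; derived quantities are recomputed in full float precision (net glass mass, the totals, yield, ignition loss, six oxide percentages) using the weight values for 79.16 kg of glass, exactly as shown in the problem or the answer.
What the batch supplies per oxide:
  SiO2: 1.353·0.6004 + 5.712·0.6361 + 62.17·0.9951 = 66.31 kg
  B2O3: 3.941·0.5600 = 2.207 kg
  K2O: 1.353·0.04840 + 5.435·0.6814 = 3.769 kg
  Al2O3: 1.353·0.2318 + 4.461·0.9960 + 62.17·0.003000 = 4.943 kg
  Na2O: 1.353·0.1034 = 0.1399 kg
  MgO: 5.712·0.3141 = 1.794 kg
LOI: 1.353·0.01600 + 4.461·0.004000 + 5.712·0.04980 + 62.17·0.001900 + 3.941·0.4400 + 5.435·0.3186 = 3.908 kg
The glass mass, total less LOI, = 83.07 − 3.908 = 79.16 kg (matching Σ of the oxides)
wt % = 100 × oxide mass / glass mass

Glass mass = 79.16 kg (batch 83.07 − LOI 3.908).
Composition: SiO2 83.76%, B2O3 2.788%, K2O 4.761%, Al2O3 6.244%, Na2O 0.1767%, MgO 2.266%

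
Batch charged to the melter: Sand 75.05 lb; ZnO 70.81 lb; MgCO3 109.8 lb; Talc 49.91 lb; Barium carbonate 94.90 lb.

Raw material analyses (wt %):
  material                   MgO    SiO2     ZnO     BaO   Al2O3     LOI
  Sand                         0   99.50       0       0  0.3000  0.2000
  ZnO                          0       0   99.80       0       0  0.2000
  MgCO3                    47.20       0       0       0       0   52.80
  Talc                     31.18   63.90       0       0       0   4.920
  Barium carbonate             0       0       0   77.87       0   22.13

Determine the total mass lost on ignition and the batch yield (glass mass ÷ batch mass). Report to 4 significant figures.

LOI loss = 81.72 lb; glass = 318.7 lb; yield = 79.59%

Every computation carries full float precision end to end. Mid-chain values are shown, rounded to 4 significant digits, when written out; each reported number takes just one rounding — the derived quantities are carried at exact precision (the five compositions, the totals, glass mass, yield, ignition loss) using the weight values for 318.7 lb of glass, as quoted within question or answer.
Loss on ignition, line by line:
  Sand: 75.05 × 0.002000 = 0.1501 lb
  ZnO: 70.81 × 0.002000 = 0.1416 lb
  MgCO3: 109.8 × 0.5280 = 57.97 lb
  Talc: 49.91 × 0.04920 = 2.456 lb
  Barium carbonate: 94.90 × 0.2213 = 21.00 lb
Total LOI = 81.72 lb
Glass = batch − LOI = 400.5 − 81.72 = 318.7 lb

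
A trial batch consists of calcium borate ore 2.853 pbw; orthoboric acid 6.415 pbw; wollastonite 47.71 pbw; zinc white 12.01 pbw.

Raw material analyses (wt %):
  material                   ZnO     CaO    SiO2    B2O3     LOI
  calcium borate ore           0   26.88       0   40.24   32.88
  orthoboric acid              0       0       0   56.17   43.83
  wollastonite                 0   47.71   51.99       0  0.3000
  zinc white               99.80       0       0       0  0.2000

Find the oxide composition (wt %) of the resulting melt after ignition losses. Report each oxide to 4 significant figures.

The intermediate values appear rounded to four significant figures on the page; each numeric step keeps full float precision all the way through; a single rounding completes every reported number — all derived quantities, including the four compositions, ignition loss, glass mass, the totals, the yield, are recomputed from the batch weights per 65.07 pbw of glass at exact precision as given in either problem or answer.
What the batch supplies per oxide:
  ZnO: 12.01·0.9980 = 11.99 pbw
  CaO: 2.853·0.2688 + 47.71·0.4771 = 23.53 pbw
  SiO2: 47.71·0.5199 = 24.80 pbw
  B2O3: 2.853·0.4024 + 6.415·0.5617 = 4.751 pbw
LOI: 2.853·0.3288 + 6.415·0.4383 + 47.71·0.003000 + 12.01·0.002000 = 3.917 pbw
batch − LOI leaves glass = 68.99 − 3.917 = 65.07 pbw (= Σ oxide masses)
wt %: oxide over glass, times 100

Glass mass = 65.07 pbw (batch 68.99 − LOI 3.917).
Composition: ZnO 18.42%, CaO 36.16%, SiO2 38.12%, B2O3 7.302%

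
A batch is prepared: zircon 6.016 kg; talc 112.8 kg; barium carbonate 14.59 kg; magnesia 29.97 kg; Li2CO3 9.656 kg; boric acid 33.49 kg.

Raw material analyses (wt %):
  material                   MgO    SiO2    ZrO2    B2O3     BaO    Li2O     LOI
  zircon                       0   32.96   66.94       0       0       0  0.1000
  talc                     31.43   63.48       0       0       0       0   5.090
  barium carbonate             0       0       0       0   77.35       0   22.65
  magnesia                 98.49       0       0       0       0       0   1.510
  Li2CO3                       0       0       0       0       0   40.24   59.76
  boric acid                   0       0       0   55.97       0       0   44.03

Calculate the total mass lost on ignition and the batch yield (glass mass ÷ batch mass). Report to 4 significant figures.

Each numeric step maintains full precision at all times — mid-chain values are displayed with 4-significant-figure rounding at each printed step. Exactly one rounding lands on each reported number — all derived quantities are carried at full float precision (the yield, glass mass, LOI, totals, the six compositions) using the weight values on 176.5 kg of glass, as set out in problem or answer.
Per-material ignition loss:
  zircon: 6.016 × 0.001000 = 0.006016 kg
  talc: 112.8 × 0.05090 = 5.742 kg
  barium carbonate: 14.59 × 0.2265 = 3.305 kg
  magnesia: 29.97 × 0.01510 = 0.4525 kg
  Li2CO3: 9.656 × 0.5976 = 5.770 kg
  boric acid: 33.49 × 0.4403 = 14.75 kg
Total LOI = 30.02 kg
Glass = batch − LOI = 206.5 − 30.02 = 176.5 kg

LOI loss = 30.02 kg; glass = 176.5 kg; yield = 85.46%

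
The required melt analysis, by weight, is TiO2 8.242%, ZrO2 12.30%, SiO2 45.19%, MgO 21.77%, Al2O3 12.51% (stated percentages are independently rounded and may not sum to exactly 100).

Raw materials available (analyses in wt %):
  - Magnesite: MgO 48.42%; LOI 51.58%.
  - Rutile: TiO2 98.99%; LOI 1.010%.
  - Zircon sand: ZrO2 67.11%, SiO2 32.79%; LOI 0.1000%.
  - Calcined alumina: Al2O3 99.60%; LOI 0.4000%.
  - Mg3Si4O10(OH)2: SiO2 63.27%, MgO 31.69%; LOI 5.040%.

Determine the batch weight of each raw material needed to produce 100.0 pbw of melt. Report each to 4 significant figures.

The working math holds exact precision at all times. The intermediate values are displayed, with 4-significant-figure rounding, between the steps. Each reported number takes just one rounding — the derived quantities, which include LOI, yield, the five compositions, net glass mass, the totals, are re-derived at full float precision, as quoted within either problem or answer, using the weight values at 100.0 pbw of glass.
Target oxide masses per 100.0 pbw melt:
  TiO2: 8.242% × 100.0 = 8.242 pbw
  ZrO2: 12.30% × 100.0 = 12.30 pbw
  SiO2: 45.19% × 100.0 = 45.19 pbw
  MgO: 21.77% × 100.0 = 21.77 pbw
  Al2O3: 12.51% × 100.0 = 12.51 pbw
Sums-versus-targets review on the weights just shown, for the quoted basis mass (every target is met by its sum exact up to rounding of places):
  TiO2: 8.326·0.9899 = 8.242 pbw (target 8.242 pbw)
  ZrO2: 18.33·0.6711 = 12.30 pbw (target 12.30 pbw)
  SiO2: 18.33·0.3279 + 61.93·0.6327 = 45.19 pbw (target 45.19 pbw)
  MgO: 4.432·0.4842 + 61.93·0.3169 = 21.77 pbw (target 21.77 pbw)
  Al2O3: 12.56·0.9960 = 12.51 pbw (target 12.51 pbw)
Glass-mass closure: whole batch net of LOI = 100.0 pbw (the targets, summed, come to 100.0 pbw; with the basis standing at 100.0 pbw — a pure rounding effect).
Whole-batch sum: Σ batch = 105.6 pbw; the LOI term Σ batch·LOI equals 5.560 pbw; yield: glass divided by total = 94.73%.

Batch per 100.0 pbw melt:
  Magnesite: 4.432 pbw
  Rutile: 8.326 pbw
  Zircon sand: 18.33 pbw
  Calcined alumina: 12.56 pbw
  Mg3Si4O10(OH)2: 61.93 pbw
Total batch = 105.6 pbw; LOI loss = 5.560 pbw; yield = 94.73%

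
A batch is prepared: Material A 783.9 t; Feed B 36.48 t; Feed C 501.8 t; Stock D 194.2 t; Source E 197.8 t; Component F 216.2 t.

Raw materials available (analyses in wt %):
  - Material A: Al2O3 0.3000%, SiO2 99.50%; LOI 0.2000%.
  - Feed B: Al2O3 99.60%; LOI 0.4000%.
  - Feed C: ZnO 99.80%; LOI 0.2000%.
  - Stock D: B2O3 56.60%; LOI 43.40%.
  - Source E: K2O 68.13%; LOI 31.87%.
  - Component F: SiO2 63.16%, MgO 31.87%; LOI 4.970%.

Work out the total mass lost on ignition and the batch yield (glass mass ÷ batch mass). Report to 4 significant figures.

The intermediate values are printed with 4-significant-figure rounding in the working — the working math runs at full float precision end to end. A single rounding finalizes each reported result; all derived quantities (the six compositions, the totals, yield, glass mass, ignition loss) are carried at exact precision from the batch weights per 1770 t of glass, as quoted within the problem or answer text.
Each material's LOI contribution:
  Material A: 783.9 × 0.002000 = 1.568 t
  Feed B: 36.48 × 0.004000 = 0.1459 t
  Feed C: 501.8 × 0.002000 = 1.004 t
  Stock D: 194.2 × 0.4340 = 84.28 t
  Source E: 197.8 × 0.3187 = 63.04 t
  Component F: 216.2 × 0.04970 = 10.75 t
Total LOI = 160.8 t
Glass = batch − LOI = 1930 − 160.8 = 1770 t

LOI loss = 160.8 t; glass = 1770 t; yield = 91.67%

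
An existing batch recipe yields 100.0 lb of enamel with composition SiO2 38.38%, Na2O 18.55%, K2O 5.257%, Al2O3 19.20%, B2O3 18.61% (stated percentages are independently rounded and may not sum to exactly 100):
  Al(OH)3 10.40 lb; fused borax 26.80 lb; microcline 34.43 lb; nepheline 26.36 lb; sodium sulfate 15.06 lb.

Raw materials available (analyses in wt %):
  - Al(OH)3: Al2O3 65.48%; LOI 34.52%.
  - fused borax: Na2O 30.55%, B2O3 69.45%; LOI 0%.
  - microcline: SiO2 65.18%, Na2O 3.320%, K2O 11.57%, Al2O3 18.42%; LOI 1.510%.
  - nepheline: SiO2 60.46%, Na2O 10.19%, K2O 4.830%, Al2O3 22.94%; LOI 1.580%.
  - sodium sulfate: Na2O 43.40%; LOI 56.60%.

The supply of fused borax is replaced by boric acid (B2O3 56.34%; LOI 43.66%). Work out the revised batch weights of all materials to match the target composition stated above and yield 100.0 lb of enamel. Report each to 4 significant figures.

Revised batch per 100.0 lb enamel:
  Al(OH)3: 10.40 lb
  boric acid: 33.03 lb
  microcline: 34.43 lb
  nepheline: 26.36 lb
  sodium sulfate: 33.92 lb
Total batch = 138.1 lb; LOI loss = 38.15 lb

Mid-chain values are printed, with 4-significant-digit rounding, alongside each step — each numeric step carries full float precision in all steps — a single rounding produces every reported figure; all derived quantities are rebuilt from the weighed amounts for 100.0 lb of glass in exact precision (the five compositions, glass mass, LOI, yield, totals), as set out in the problem or answer text.
Target masses of each oxide per 100.0 lb enamel:
  SiO2: 38.38% × 100.0 = 38.38 lb
  Na2O: 18.55% × 100.0 = 18.55 lb
  K2O: 5.257% × 100.0 = 5.257 lb
  Al2O3: 19.20% × 100.0 = 19.20 lb
  B2O3: 18.61% × 100.0 = 18.61 lb
A balance pass over the oxides, working from each reported weight, relative to the basis at hand (oxide sums agree with the targets modulo rounding of the values):
  SiO2: 34.43·0.6518 + 26.36·0.6046 = 38.38 lb (target 38.38 lb)
  Na2O: 34.43·0.03320 + 26.36·0.1019 + 33.92·0.4340 = 18.55 lb (target 18.55 lb)
  K2O: 34.43·0.1157 + 26.36·0.04830 = 5.257 lb (target 5.257 lb)
  Al2O3: 10.40·0.6548 + 34.43·0.1842 + 26.36·0.2294 = 19.20 lb (target 19.20 lb)
  B2O3: 33.03·0.5634 = 18.61 lb (target 18.61 lb)
Glass-mass closure: Σ batch − LOI loss = 99.99 lb (per-oxide target masses sum to 100.0 lb; against the stated basis, 100.0 lb — deltas are rounding alone).
Batch grand total — Σ batch = 138.1 lb; loss to ignition Σ batch·LOI = 38.15 lb; yield = glass ÷ total batch = 72.39%.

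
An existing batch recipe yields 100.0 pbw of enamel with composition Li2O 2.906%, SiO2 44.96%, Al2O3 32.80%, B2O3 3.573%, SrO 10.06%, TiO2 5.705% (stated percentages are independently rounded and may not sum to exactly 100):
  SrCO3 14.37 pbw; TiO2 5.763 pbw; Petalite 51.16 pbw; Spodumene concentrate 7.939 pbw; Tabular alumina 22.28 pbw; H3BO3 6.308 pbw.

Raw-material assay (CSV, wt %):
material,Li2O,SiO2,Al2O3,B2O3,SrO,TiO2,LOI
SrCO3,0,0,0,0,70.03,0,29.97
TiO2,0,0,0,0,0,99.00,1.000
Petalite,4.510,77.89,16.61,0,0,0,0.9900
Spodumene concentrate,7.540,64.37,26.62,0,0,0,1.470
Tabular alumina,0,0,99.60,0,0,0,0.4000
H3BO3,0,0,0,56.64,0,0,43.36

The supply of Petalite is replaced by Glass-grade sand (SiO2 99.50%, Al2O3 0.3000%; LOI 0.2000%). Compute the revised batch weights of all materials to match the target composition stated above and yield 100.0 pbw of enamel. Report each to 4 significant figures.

Every computation keeps full float precision in every operation. Intermediates are displayed with 4-significant-figure rounding alongside each step. Each reported value undergoes a single rounding — derived quantities are carried at full precision (yield, the totals, glass mass, six oxide percentages, LOI) using the weight values per 100.0 pbw of glass, as set out in the problem or the answer.
Oxide-by-oxide targets in 100.0 pbw enamel:
  Li2O: 2.906% × 100.0 = 2.906 pbw
  SiO2: 44.96% × 100.0 = 44.96 pbw
  Al2O3: 32.80% × 100.0 = 32.80 pbw
  B2O3: 3.573% × 100.0 = 3.573 pbw
  SrO: 10.06% × 100.0 = 10.06 pbw
  TiO2: 5.705% × 100.0 = 5.705 pbw
Sums-versus-targets review with the batch weights as given, at the basis given (target by target, the sums agree inside rounding margins):
  Li2O: 38.54·0.07540 = 2.906 pbw (target 2.906 pbw)
  SiO2: 20.25·0.9950 + 38.54·0.6437 = 44.96 pbw (target 44.96 pbw)
  Al2O3: 20.25·0.003000 + 38.54·0.2662 + 22.57·0.9960 = 32.80 pbw (target 32.80 pbw)
  B2O3: 6.308·0.5664 = 3.573 pbw (target 3.573 pbw)
  SrO: 14.37·0.7003 = 10.06 pbw (target 10.06 pbw)
  TiO2: 5.763·0.9900 = 5.705 pbw (target 5.705 pbw)
Glass-mass bookkeeping: Σ batch − LOI loss = 100.0 pbw (oxide target masses add up to 100.0 pbw; versus the stated basis of 100.0 pbw — a pure rounding effect).
Adding the batch up: Σ batch = 107.8 pbw; LOI loss = Σ batch·LOI = 7.797 pbw; yield, glass over the total, = 92.77%.

Revised batch per 100.0 pbw enamel:
  SrCO3: 14.37 pbw
  TiO2: 5.763 pbw
  Glass-grade sand: 20.25 pbw
  Spodumene concentrate: 38.54 pbw
  Tabular alumina: 22.57 pbw
  H3BO3: 6.308 pbw
Total batch = 107.8 pbw; LOI loss = 7.797 pbw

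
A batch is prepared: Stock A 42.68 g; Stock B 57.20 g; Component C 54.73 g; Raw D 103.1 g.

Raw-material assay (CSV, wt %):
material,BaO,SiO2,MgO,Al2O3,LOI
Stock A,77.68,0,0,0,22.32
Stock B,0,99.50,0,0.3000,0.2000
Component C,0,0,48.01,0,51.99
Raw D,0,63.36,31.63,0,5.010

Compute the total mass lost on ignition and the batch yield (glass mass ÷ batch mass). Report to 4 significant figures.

LOI loss = 43.26 g; glass = 214.4 g; yield = 83.21%

Intermediates are shown, rounded to four significant digits, across the worked steps — all internal work carries full precision in all steps — every reported number takes a single rounding; derived quantities are computed at full float precision (the totals, four oxide percentages, glass mass, LOI, yield) starting from the weights per 214.4 g of glass exactly as shown in the question or the answer.
Per-material ignition loss:
  Stock A: 42.68 × 0.2232 = 9.526 g
  Stock B: 57.20 × 0.002000 = 0.1144 g
  Component C: 54.73 × 0.5199 = 28.45 g
  Raw D: 103.1 × 0.05010 = 5.165 g
Total LOI = 43.26 g
Glass = batch − LOI = 257.7 − 43.26 = 214.4 g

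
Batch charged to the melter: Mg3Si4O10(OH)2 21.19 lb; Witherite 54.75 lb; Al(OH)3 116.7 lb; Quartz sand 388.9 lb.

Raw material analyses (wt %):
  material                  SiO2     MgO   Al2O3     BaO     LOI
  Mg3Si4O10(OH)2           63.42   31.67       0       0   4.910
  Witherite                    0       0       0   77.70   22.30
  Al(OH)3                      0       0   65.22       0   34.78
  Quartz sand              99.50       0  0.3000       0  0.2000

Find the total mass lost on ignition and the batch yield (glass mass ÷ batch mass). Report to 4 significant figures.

Mid-chain values are shown rounded off to 4 significant figures when written out. Each numeric step maintains full float precision through the solve — a single rounding produces each reported number. The derived quantities are re-derived in full precision (net glass mass, the four compositions, yield, the totals, LOI) from the weighed amounts at 526.9 lb of glass as they appear in question or answer.
Loss on ignition, line by line:
  Mg3Si4O10(OH)2: 21.19 × 0.04910 = 1.040 lb
  Witherite: 54.75 × 0.2230 = 12.21 lb
  Al(OH)3: 116.7 × 0.3478 = 40.59 lb
  Quartz sand: 388.9 × 0.002000 = 0.7778 lb
Total LOI = 54.62 lb
Glass = batch − LOI = 581.5 − 54.62 = 526.9 lb

LOI loss = 54.62 lb; glass = 526.9 lb; yield = 90.61%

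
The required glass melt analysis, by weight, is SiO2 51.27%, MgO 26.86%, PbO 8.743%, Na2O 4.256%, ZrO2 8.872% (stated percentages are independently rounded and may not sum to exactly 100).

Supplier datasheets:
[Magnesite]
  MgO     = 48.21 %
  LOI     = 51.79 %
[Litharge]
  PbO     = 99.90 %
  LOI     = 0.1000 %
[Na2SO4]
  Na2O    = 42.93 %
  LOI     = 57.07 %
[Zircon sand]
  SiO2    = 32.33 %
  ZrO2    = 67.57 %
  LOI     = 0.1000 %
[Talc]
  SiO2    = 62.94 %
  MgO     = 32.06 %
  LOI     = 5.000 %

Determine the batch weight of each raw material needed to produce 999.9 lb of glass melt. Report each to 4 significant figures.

Batch per 999.9 lb glass melt:
  Magnesite: 60.29 lb
  Litharge: 87.51 lb
  Na2SO4: 99.13 lb
  Zircon sand: 131.3 lb
  Talc: 747.1 lb
Total batch = 1125 lb; LOI loss = 125.4 lb; yield = 88.86%

Working values are shown with 4-significant-digit rounding as written — all arithmetic maintains exact precision from first step to last; each reported number takes just one rounding. The derived quantities (totals, the five compositions, glass mass, LOI, the yield) are rebuilt in exact precision from the weighed amounts for 999.9 lb of glass as set out in question or answer.
Per-oxide target masses for 999.9 lb glass melt:
  SiO2: 51.27% × 999.9 = 512.6 lb
  MgO: 26.86% × 999.9 = 268.6 lb
  PbO: 8.743% × 999.9 = 87.42 lb
  Na2O: 4.256% × 999.9 = 42.56 lb
  ZrO2: 8.872% × 999.9 = 88.71 lb
Verifying the oxide balance with the batch weights as given, per the basis as stated (delivered sums recover each target within answer rounding):
  SiO2: 131.3·0.3233 + 747.1·0.6294 = 512.7 lb (target 512.6 lb)
  MgO: 60.29·0.4821 + 747.1·0.3206 = 268.6 lb (target 268.6 lb)
  PbO: 87.51·0.9990 = 87.42 lb (target 87.42 lb)
  Na2O: 99.13·0.4293 = 42.56 lb (target 42.56 lb)
  ZrO2: 131.3·0.6757 = 88.72 lb (target 88.71 lb)
Consistency of the glass mass: the batch minus its LOI: 1000 lb (the targets, summed, come to 999.9 lb; against the stated basis, 999.9 lb — gaps are rounding artifacts).
Whole-batch sum: Σ batch = 1125 lb; LOI removed, Σ of batch·LOI: 125.4 lb; yield = glass ÷ total batch = 88.86%.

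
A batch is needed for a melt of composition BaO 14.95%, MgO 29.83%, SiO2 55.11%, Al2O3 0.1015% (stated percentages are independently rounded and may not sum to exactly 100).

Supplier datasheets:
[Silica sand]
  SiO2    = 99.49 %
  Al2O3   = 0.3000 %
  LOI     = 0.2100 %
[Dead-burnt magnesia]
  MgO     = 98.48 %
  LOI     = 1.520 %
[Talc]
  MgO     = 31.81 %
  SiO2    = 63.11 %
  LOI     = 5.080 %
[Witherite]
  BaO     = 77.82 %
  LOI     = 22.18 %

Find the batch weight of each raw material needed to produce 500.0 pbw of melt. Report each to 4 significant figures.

The intermediate values appear, rounded to four significant digits, in the working. Every computation holds full float precision at each step. Every reported result takes exactly one rounding; derived quantities (glass mass, four oxide percentages, the totals, the yield, LOI) are carried in full float precision from the weighed amounts per 500.0 pbw of glass as they appear in question or answer.
Per-oxide target masses for 500.0 pbw melt:
  BaO: 14.95% × 500.0 = 74.75 pbw
  MgO: 29.83% × 500.0 = 149.2 pbw
  SiO2: 55.11% × 500.0 = 275.6 pbw
  Al2O3: 0.1015% × 500.0 = 0.5075 pbw
Oxide-by-oxide audit per the reported batch figures, versus the basis set out (each sum matches its target mass given rounding of the digits):
  BaO: 96.05·0.7782 = 74.75 pbw (target 74.75 pbw)
  MgO: 96.56·0.9848 + 169.9·0.3181 = 149.1 pbw (target 149.2 pbw)
  SiO2: 169.2·0.9949 + 169.9·0.6311 = 275.6 pbw (target 275.6 pbw)
  Al2O3: 169.2·0.003000 = 0.5076 pbw (target 0.5075 pbw)
Auditing the glass mass value: batch Σ − ignition loss = 500.0 pbw (the Σ of target masses is 500.0 pbw; versus the stated basis of 500.0 pbw — rounding explains the deltas).
Whole-batch sum: Σ batch = 531.7 pbw; ignition loss, Σ(batch × LOI) = 31.76 pbw; as yield: glass ÷ batch → 94.03%.

Batch per 500.0 pbw melt:
  Silica sand: 169.2 pbw
  Dead-burnt magnesia: 96.56 pbw
  Talc: 169.9 pbw
  Witherite: 96.05 pbw
Total batch = 531.7 pbw; LOI loss = 31.76 pbw; yield = 94.03%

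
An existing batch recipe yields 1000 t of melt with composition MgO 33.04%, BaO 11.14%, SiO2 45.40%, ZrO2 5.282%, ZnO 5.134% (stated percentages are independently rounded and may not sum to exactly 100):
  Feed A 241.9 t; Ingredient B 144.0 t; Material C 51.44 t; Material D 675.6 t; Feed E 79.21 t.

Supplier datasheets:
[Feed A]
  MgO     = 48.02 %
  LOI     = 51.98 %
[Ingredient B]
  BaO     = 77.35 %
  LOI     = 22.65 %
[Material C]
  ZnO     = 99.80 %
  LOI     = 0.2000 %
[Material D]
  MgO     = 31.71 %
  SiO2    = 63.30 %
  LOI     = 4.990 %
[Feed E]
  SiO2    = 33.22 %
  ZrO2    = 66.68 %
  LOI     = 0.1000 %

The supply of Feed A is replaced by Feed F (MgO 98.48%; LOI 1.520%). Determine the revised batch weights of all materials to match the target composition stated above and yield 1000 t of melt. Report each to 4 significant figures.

Revised batch per 1000 t melt:
  Feed F: 117.9 t
  Ingredient B: 144.0 t
  Material C: 51.44 t
  Material D: 675.6 t
  Feed E: 79.21 t
Total batch = 1068 t; LOI loss = 68.30 t

Each numeric step keeps exact precision all the way through. Working values are displayed (rounded to four significant figures) in the printout; every reported figure includes exactly one rounding. All derived quantities, which include totals, net glass mass, yield, the five compositions, LOI, are recomputed at full float precision, precisely as stated by question or answer, from the batch weights for 1000 t of glass.
Target oxide masses per 1000 t melt:
  MgO: 33.04% × 1000 = 330.4 t
  BaO: 11.14% × 1000 = 111.4 t
  SiO2: 45.40% × 1000 = 454.0 t
  ZrO2: 5.282% × 1000 = 52.82 t
  ZnO: 5.134% × 1000 = 51.34 t
Oxide-by-oxide audit using the reported weights, relative to the basis at hand (every target is met by its sum once rounding is allowed for):
  MgO: 117.9·0.9848 + 675.6·0.3171 = 330.3 t (target 330.4 t)
  BaO: 144.0·0.7735 = 111.4 t (target 111.4 t)
  SiO2: 675.6·0.6330 + 79.21·0.3322 = 454.0 t (target 454.0 t)
  ZrO2: 79.21·0.6668 = 52.82 t (target 52.82 t)
  ZnO: 51.44·0.9980 = 51.34 t (target 51.34 t)
The glass-mass cross-check: batch total minus LOI = 999.8 t (per-oxide target masses sum to 1000 t; against the stated basis, 1000 t — differing by rounding only).
Whole-batch sum: Σ batch = 1068 t; Σ batch·LOI gives LOI loss = 68.30 t; as yield: glass ÷ batch → 93.61%.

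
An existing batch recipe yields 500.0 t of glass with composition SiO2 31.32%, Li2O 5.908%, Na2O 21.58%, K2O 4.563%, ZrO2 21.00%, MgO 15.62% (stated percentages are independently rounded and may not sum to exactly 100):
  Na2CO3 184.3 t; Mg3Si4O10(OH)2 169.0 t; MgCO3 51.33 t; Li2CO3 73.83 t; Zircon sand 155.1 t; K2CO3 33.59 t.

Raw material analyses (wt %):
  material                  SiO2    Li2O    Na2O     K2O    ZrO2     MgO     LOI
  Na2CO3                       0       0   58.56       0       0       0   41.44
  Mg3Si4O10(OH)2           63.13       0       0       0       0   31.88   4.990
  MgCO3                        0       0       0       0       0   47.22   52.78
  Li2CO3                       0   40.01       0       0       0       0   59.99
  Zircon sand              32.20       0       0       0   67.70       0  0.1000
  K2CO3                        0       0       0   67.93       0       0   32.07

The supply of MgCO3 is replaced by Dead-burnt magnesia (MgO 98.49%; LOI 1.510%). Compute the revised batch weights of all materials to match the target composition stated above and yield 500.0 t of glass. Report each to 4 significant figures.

Revised batch per 500.0 t glass:
  Na2CO3: 184.3 t
  Mg3Si4O10(OH)2: 169.0 t
  Dead-burnt magnesia: 24.61 t
  Li2CO3: 73.83 t
  Zircon sand: 155.1 t
  K2CO3: 33.59 t
Total batch = 640.4 t; LOI loss = 140.4 t

Intermediates are rounded to 4 significant figures wherever printed — all internal work keeps exact precision in every operation; a single rounding finalizes every reported result — derived quantities (six oxide percentages, the yield, LOI, the totals, glass mass) are recomputed in exact precision from the weighed amounts for 500.0 t of glass as quoted within the problem or answer text.
Target oxide masses per 500.0 t glass:
  SiO2: 31.32% × 500.0 = 156.6 t
  Li2O: 5.908% × 500.0 = 29.54 t
  Na2O: 21.58% × 500.0 = 107.9 t
  K2O: 4.563% × 500.0 = 22.82 t
  ZrO2: 21.00% × 500.0 = 105.0 t
  MgO: 15.62% × 500.0 = 78.10 t
Balance tally, oxide-wise, given the weights on record, under the basis named above (every target is met by its sum net of answer rounding effects):
  SiO2: 169.0·0.6313 + 155.1·0.3220 = 156.6 t (target 156.6 t)
  Li2O: 73.83·0.4001 = 29.54 t (target 29.54 t)
  Na2O: 184.3·0.5856 = 107.9 t (target 107.9 t)
  K2O: 33.59·0.6793 = 22.82 t (target 22.82 t)
  ZrO2: 155.1·0.6770 = 105.0 t (target 105.0 t)
  MgO: 169.0·0.3188 + 24.61·0.9849 = 78.12 t (target 78.10 t)
Glass-mass bookkeeping: total batch − LOI = 500.0 t (targets for the oxides total 500.0 t; stated basis 500.0 t — any gap is answer rounding).
Summing the batch: Σ batch = 640.4 t; loss to ignition Σ batch·LOI = 140.4 t; as yield: glass ÷ batch → 78.08%.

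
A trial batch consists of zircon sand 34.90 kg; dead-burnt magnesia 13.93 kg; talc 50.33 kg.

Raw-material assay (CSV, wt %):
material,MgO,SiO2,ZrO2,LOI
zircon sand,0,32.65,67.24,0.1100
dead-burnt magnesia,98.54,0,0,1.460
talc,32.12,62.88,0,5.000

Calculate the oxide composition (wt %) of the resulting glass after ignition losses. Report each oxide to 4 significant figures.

Glass mass = 96.40 kg (batch 99.16 − LOI 2.758).
Composition: MgO 31.01%, SiO2 44.65%, ZrO2 24.34%

Full precision is kept in every operation; intermediates appear (rounded to 4 significant digits) alongside each step; exactly one rounding lands on every reported number — derived quantities, including yield, three oxide percentages, totals, ignition loss, net glass mass, are rebuilt starting from the weights per 96.40 kg of glass at full float precision as written in either problem or answer.
Per-oxide mass from batch:
  MgO: 13.93·0.9854 + 50.33·0.3212 = 29.89 kg
  SiO2: 34.90·0.3265 + 50.33·0.6288 = 43.04 kg
  ZrO2: 34.90·0.6724 = 23.47 kg
LOI: 34.90·0.001100 + 13.93·0.01460 + 50.33·0.05000 = 2.758 kg
Net of LOI, the glass mass = 99.16 − 2.758 = 96.40 kg (consistent with Σ oxide mass)
oxide / glass × 100 gives the wt %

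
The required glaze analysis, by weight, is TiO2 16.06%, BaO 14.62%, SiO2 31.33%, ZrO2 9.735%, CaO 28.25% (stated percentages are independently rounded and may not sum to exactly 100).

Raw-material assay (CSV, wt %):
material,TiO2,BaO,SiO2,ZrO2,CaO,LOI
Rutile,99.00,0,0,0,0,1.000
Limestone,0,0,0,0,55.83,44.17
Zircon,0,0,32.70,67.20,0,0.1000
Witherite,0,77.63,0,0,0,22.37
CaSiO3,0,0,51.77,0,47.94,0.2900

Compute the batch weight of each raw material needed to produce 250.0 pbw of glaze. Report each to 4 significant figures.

Batch per 250.0 pbw glaze:
  Rutile: 40.56 pbw
  Limestone: 16.23 pbw
  Zircon: 36.22 pbw
  Witherite: 47.08 pbw
  CaSiO3: 128.4 pbw
Total batch = 268.5 pbw; LOI loss = 18.51 pbw; yield = 93.10%

The whole derivation holds exact precision in every operation; working values are displayed (rounded to four significant figures) in the printout — a single rounding yields each reported figure; the derived quantities (ignition loss, five oxide percentages, the totals, yield, glass mass) are carried starting from the weights per 250.0 pbw of glass in full float precision as quoted within question or answer.
Target oxide masses per 250.0 pbw glaze:
  TiO2: 16.06% × 250.0 = 40.15 pbw
  BaO: 14.62% × 250.0 = 36.55 pbw
  SiO2: 31.33% × 250.0 = 78.32 pbw
  ZrO2: 9.735% × 250.0 = 24.34 pbw
  CaO: 28.25% × 250.0 = 70.62 pbw
Balance tally, oxide-wise, from the weights as reported, under the basis named above (oxide sums agree with the targets given rounding of the digits):
  TiO2: 40.56·0.9900 = 40.15 pbw (target 40.15 pbw)
  BaO: 47.08·0.7763 = 36.55 pbw (target 36.55 pbw)
  SiO2: 36.22·0.3270 + 128.4·0.5177 = 78.32 pbw (target 78.32 pbw)
  ZrO2: 36.22·0.6720 = 24.34 pbw (target 24.34 pbw)
  CaO: 16.23·0.5583 + 128.4·0.4794 = 70.62 pbw (target 70.62 pbw)
Mass balance on the glass: whole batch net of LOI = 250.0 pbw (targets for the oxides total 250.0 pbw; stated basis 250.0 pbw — deltas are rounding alone).
Whole-batch sum: Σ batch = 268.5 pbw; ignition loss, Σ(batch × LOI) = 18.51 pbw; as yield: glass ÷ batch → 93.10%.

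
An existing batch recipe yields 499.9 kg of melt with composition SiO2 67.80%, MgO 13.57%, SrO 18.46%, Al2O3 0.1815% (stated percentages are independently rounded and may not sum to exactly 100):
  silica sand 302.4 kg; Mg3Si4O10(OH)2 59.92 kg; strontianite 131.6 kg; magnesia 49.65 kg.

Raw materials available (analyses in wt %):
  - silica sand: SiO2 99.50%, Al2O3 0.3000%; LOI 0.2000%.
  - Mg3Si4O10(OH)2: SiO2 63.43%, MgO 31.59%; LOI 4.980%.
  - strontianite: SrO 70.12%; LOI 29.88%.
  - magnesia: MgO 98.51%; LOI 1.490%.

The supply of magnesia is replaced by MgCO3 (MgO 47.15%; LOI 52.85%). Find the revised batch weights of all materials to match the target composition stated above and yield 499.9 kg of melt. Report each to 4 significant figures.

Revised batch per 499.9 kg melt:
  silica sand: 302.4 kg
  Mg3Si4O10(OH)2: 59.92 kg
  strontianite: 131.6 kg
  MgCO3: 103.7 kg
Total batch = 597.6 kg; LOI loss = 97.72 kg

Every computation maintains full float precision throughout; the intermediate values are displayed, rounded to four significant digits, within the worked lines; a single rounding finalizes every reported value. The derived quantities, including four oxide percentages, net glass mass, ignition loss, yield, the totals, are recomputed from the batch weights per 499.9 kg of glass at full float precision, exactly as printed in the question or the answer.
The oxide mass targets at 499.9 kg melt:
  SiO2: 67.80% × 499.9 = 338.9 kg
  MgO: 13.57% × 499.9 = 67.84 kg
  SrO: 18.46% × 499.9 = 92.28 kg
  Al2O3: 0.1815% × 499.9 = 0.9073 kg
Verifying the oxide balance on the weights just shown, relative to the basis at hand (every target is met by its sum modulo rounding of the values):
  SiO2: 302.4·0.9950 + 59.92·0.6343 = 338.9 kg (target 338.9 kg)
  MgO: 59.92·0.3159 + 103.7·0.4715 = 67.82 kg (target 67.84 kg)
  SrO: 131.6·0.7012 = 92.28 kg (target 92.28 kg)
  Al2O3: 302.4·0.003000 = 0.9072 kg (target 0.9073 kg)
The glass-mass cross-check: net batch after ignition = 499.9 kg (the Σ of target masses is 500.0 kg; basis as stated: 499.9 kg — rounding explains the deltas).
Total batch = Σ batch = 597.6 kg; LOI removed, Σ of batch·LOI: 97.72 kg; the yield ratio, glass ÷ batch: 83.65%.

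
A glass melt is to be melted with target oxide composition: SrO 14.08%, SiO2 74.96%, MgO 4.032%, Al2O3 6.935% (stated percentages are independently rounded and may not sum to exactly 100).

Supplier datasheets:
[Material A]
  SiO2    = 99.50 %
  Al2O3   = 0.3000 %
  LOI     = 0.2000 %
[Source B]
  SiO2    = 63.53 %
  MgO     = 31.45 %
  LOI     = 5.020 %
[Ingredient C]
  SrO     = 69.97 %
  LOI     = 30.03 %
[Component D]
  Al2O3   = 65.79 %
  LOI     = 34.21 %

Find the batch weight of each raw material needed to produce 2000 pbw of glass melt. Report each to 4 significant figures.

Batch per 2000 pbw glass melt:
  Material A: 1343 pbw
  Source B: 256.4 pbw
  Ingredient C: 402.5 pbw
  Component D: 204.7 pbw
Total batch = 2207 pbw; LOI loss = 206.5 pbw; yield = 90.64%

The intermediate values are displayed, rounded to 4 significant figures, in the printout; each numeric step keeps full precision all the way through — each reported value is rounded a single time. All derived quantities are rebuilt from the batch weights at 2000 pbw of glass in exact precision (the yield, the totals, net glass mass, the four compositions, ignition loss), as written in the question or the answer.
Per-oxide target masses for 2000 pbw glass melt:
  SrO: 14.08% × 2000 = 281.6 pbw
  SiO2: 74.96% × 2000 = 1499 pbw
  MgO: 4.032% × 2000 = 80.64 pbw
  Al2O3: 6.935% × 2000 = 138.7 pbw
Checking each oxide sum applying the batch weights above, for the quoted basis mass (delivered sums recover each target up to rounding of the answer):
  SrO: 402.5·0.6997 = 281.6 pbw (target 281.6 pbw)
  SiO2: 1343·0.9950 + 256.4·0.6353 = 1499 pbw (target 1499 pbw)
  MgO: 256.4·0.3145 = 80.64 pbw (target 80.64 pbw)
  Al2O3: 1343·0.003000 + 204.7·0.6579 = 138.7 pbw (target 138.7 pbw)
Glass-mass bookkeeping: total batch − LOI = 2000 pbw (oxide target masses add up to 2000 pbw; basis as stated: 2000 pbw — differing by rounding only).
Whole-batch sum: Σ batch = 2207 pbw; Σ batch·LOI gives LOI loss = 206.5 pbw; yield: glass divided by total = 90.64%.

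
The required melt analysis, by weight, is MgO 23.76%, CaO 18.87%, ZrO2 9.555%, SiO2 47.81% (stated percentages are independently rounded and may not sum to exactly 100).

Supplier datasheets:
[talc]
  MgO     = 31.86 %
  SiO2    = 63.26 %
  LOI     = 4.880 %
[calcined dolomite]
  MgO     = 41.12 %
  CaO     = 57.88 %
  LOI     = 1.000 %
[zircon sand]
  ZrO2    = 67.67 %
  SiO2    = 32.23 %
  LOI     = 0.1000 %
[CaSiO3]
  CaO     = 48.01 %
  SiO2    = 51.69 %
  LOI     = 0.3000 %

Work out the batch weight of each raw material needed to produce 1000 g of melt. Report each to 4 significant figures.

All arithmetic maintains full precision end to end; the intermediate values appear rounded to 4 significant figures; every reported value carries a single rounding. All derived quantities are carried at exact precision (ignition loss, net glass mass, the yield, totals, the four compositions) from the batch weights on 1000 g of glass as given in the problem or answer text.
The oxide mass targets at 1000 g melt:
  MgO: 23.76% × 1000 = 237.6 g
  CaO: 18.87% × 1000 = 188.7 g
  ZrO2: 9.555% × 1000 = 95.55 g
  SiO2: 47.81% × 1000 = 478.1 g
Balance tally, oxide-wise, working from each reported weight, against the basis in use (target by target, the sums agree inside rounding margins):
  MgO: 528.5·0.3186 + 168.3·0.4112 = 237.6 g (target 237.6 g)
  CaO: 168.3·0.5788 + 190.1·0.4801 = 188.7 g (target 188.7 g)
  ZrO2: 141.2·0.6767 = 95.55 g (target 95.55 g)
  SiO2: 528.5·0.6326 + 141.2·0.3223 + 190.1·0.5169 = 478.1 g (target 478.1 g)
Glass mass check: Σ batch − LOI loss = 999.9 g (oxide target masses add up to 1000 g; against the stated basis, 1000 g — deltas are rounding alone).
Adding the batch up: Σ batch = 1028 g; ignition loss, Σ(batch × LOI) = 28.19 g; yield: glass divided by total = 97.26%.

Batch per 1000 g melt:
  talc: 528.5 g
  calcined dolomite: 168.3 g
  zircon sand: 141.2 g
  CaSiO3: 190.1 g
Total batch = 1028 g; LOI loss = 28.19 g; yield = 97.26%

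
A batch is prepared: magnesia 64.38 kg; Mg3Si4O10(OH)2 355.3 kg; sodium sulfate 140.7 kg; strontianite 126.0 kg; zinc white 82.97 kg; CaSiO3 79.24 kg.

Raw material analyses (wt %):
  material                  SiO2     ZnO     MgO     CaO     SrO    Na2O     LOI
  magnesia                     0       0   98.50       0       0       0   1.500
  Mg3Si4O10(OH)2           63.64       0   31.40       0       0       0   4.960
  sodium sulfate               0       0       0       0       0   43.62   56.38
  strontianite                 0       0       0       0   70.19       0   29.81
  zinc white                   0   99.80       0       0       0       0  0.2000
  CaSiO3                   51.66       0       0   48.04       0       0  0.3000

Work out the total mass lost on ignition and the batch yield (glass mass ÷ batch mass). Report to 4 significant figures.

All arithmetic runs at exact precision from first step to last. In-progress results are printed, with 4-significant-figure rounding, as written. A single rounding finalizes each reported figure; all derived quantities (the six compositions, the yield, ignition loss, net glass mass, the totals) are recomputed in full float precision from the batch weights at 712.7 kg of glass, as given in problem or answer.
Ignition loss by material:
  magnesia: 64.38 × 0.01500 = 0.9657 kg
  Mg3Si4O10(OH)2: 355.3 × 0.04960 = 17.62 kg
  sodium sulfate: 140.7 × 0.5638 = 79.33 kg
  strontianite: 126.0 × 0.2981 = 37.56 kg
  zinc white: 82.97 × 0.002000 = 0.1659 kg
  CaSiO3: 79.24 × 0.003000 = 0.2377 kg
Total LOI = 135.9 kg
Glass = batch − LOI = 848.6 − 135.9 = 712.7 kg

LOI loss = 135.9 kg; glass = 712.7 kg; yield = 83.99%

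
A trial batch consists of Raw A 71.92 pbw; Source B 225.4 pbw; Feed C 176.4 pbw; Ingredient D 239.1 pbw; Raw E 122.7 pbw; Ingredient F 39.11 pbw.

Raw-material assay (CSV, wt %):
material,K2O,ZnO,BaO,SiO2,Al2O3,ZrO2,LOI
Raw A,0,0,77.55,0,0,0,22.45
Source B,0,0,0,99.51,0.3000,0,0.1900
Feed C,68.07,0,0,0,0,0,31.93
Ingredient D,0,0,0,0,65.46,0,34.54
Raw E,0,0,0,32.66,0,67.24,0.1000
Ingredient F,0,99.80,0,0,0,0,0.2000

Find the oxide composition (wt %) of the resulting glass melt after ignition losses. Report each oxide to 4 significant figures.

Rounding to 4 significant digits applies to each working value as displayed. The whole derivation keeps full float precision throughout; exactly one rounding goes into every reported figure; all derived quantities, including the six compositions, net glass mass, yield, LOI, the totals, are recomputed from the batch weights for 718.9 pbw of glass in full precision exactly as printed in problem or answer.
Mass of each oxide from the mix:
  K2O: 176.4·0.6807 = 120.1 pbw
  ZnO: 39.11·0.9980 = 39.03 pbw
  BaO: 71.92·0.7755 = 55.77 pbw
  SiO2: 225.4·0.9951 + 122.7·0.3266 = 264.4 pbw
  Al2O3: 225.4·0.003000 + 239.1·0.6546 = 157.2 pbw
  ZrO2: 122.7·0.6724 = 82.50 pbw
LOI: 71.92·0.2245 + 225.4·0.001900 + 176.4·0.3193 + 239.1·0.3454 + 122.7·0.001000 + 39.11·0.002000 = 155.7 pbw
The glass mass, total less LOI, = 874.6 − 155.7 = 718.9 pbw (the oxide masses sum to this)
wt % = 100 × oxide mass / glass mass

Glass mass = 718.9 pbw (batch 874.6 − LOI 155.7).
Composition: K2O 16.70%, ZnO 5.429%, BaO 7.758%, SiO2 36.77%, Al2O3 21.86%, ZrO2 11.48%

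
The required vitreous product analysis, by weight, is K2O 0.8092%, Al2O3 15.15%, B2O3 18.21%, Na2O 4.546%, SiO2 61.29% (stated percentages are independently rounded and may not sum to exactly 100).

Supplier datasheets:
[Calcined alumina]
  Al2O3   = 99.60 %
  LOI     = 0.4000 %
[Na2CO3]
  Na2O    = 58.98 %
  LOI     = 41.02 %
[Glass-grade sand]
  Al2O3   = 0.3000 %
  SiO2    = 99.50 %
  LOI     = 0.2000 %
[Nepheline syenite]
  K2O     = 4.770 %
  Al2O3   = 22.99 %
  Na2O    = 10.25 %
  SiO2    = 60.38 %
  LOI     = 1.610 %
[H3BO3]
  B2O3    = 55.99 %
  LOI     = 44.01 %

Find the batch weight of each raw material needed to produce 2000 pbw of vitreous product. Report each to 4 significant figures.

Batch per 2000 pbw vitreous product:
  Calcined alumina: 222.8 pbw
  Na2CO3: 95.19 pbw
  Glass-grade sand: 1026 pbw
  Nepheline syenite: 339.3 pbw
  H3BO3: 650.5 pbw
Total batch = 2334 pbw; LOI loss = 333.7 pbw; yield = 85.70%

Mid-chain values appear (rounded to 4 significant digits) between the steps. The working math keeps full precision in all steps; every reported value undergoes a single rounding. All derived quantities (net glass mass, the five compositions, the totals, LOI, yield) are computed from the batch weights for 2000 pbw of glass in exact precision, as quoted within the problem or answer text.
The oxide mass targets at 2000 pbw vitreous product:
  K2O: 0.8092% × 2000 = 16.18 pbw
  Al2O3: 15.15% × 2000 = 303.0 pbw
  B2O3: 18.21% × 2000 = 364.2 pbw
  Na2O: 4.546% × 2000 = 90.92 pbw
  SiO2: 61.29% × 2000 = 1226 pbw
Checking each oxide sum given the weights on record, on the stated basis (oxide sums agree with the targets net of answer rounding effects):
  K2O: 339.3·0.04770 = 16.18 pbw (target 16.18 pbw)
  Al2O3: 222.8·0.9960 + 1026·0.003000 + 339.3·0.2299 = 303.0 pbw (target 303.0 pbw)
  B2O3: 650.5·0.5599 = 364.2 pbw (target 364.2 pbw)
  Na2O: 95.19·0.5898 + 339.3·0.1025 = 90.92 pbw (target 90.92 pbw)
  SiO2: 1026·0.9950 + 339.3·0.6038 = 1226 pbw (target 1226 pbw)
Glass-mass bookkeeping: total batch − LOI = 2000 pbw (oxide target masses add up to 2000 pbw; stated basis 2000 pbw — any gap is answer rounding).
Summing the batch: Σ batch = 2334 pbw; LOI removed, Σ of batch·LOI: 333.7 pbw; yield, glass over the total, = 85.70%.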